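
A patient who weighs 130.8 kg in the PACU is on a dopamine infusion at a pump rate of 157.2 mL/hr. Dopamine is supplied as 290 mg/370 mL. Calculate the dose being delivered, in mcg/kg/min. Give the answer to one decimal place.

Concentration = 290 mg ÷ 370 mL = 0.7837838 mg/mL = 783.7838 mcg/mL
Drug rate = 157.2 mL/hr × 783.7838 mcg/mL = 123210.8 mcg/hr
123210.8 mcg/hr ÷ 60 min/hr = 2053.514 mcg/min
2053.514 mcg/min ÷ 130.8 kg = 15.69964 mcg/kg/min

15.7 mcg/kg/min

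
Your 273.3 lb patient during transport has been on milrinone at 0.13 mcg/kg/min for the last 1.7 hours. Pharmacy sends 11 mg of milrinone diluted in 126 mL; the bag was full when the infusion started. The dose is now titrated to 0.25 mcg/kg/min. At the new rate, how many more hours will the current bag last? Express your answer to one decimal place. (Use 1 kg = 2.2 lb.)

Initial rate:
Weight = 273.3 lb ÷ 2.2 lb/kg = 124.2273 kg
Dose = 0.13 mcg/kg/min × 124.2273 kg = 16.14955 mcg/min
16.14955 mcg/min × 60 min/hr = 968.9727 mcg/hr
Concentration = 11 mg ÷ 126 mL = 0.08730159 mg/mL = 87.30159 mcg/mL
Rate = 968.9727 mcg/hr ÷ 87.30159 mcg/mL = 11.09914 mL/hr
Volume infused so far = 11.09914 mL/hr × 1.7 hr = 18.86854 mL
Volume remaining = 126 − 18.86854 = 107.1315 mL
New rate:
Dose = 0.25 mcg/kg/min × 124.2273 kg = 31.05682 mcg/min
31.05682 mcg/min × 60 min/hr = 1863.409 mcg/hr
Rate = 1863.409 mcg/hr ÷ 87.30159 mcg/mL = 21.3445 mL/hr
Time remaining = 107.1315 mL ÷ 21.3445 mL/hr = 5.019159 hr

5.0 hours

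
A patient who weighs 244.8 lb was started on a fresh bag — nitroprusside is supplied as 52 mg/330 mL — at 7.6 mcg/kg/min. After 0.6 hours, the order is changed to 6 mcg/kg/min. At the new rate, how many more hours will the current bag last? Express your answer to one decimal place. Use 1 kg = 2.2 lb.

Initial rate:
Weight = 244.8 lb ÷ 2.2 lb/kg = 111.2727 kg
Dose = 7.6 mcg/kg/min × 111.2727 kg = 845.6727 mcg/min
845.6727 mcg/min × 60 min/hr = 50740.36 mcg/hr
Concentration = 52 mg ÷ 330 mL = 0.1575758 mg/mL = 157.5758 mcg/mL
Rate = 50740.36 mcg/hr ÷ 157.5758 mcg/mL = 322.0062 mL/hr
Volume infused so far = 322.0062 mL/hr × 0.6 hr = 193.2037 mL
Volume remaining = 330 − 193.2037 = 136.7963 mL
New rate:
Dose = 6 mcg/kg/min × 111.2727 kg = 667.6364 mcg/min
667.6364 mcg/min × 60 min/hr = 40058.18 mcg/hr
Rate = 40058.18 mcg/hr ÷ 157.5758 mcg/mL = 254.2154 mL/hr
Time remaining = 136.7963 mL ÷ 254.2154 mL/hr = 0.5381118 hr

0.5 hours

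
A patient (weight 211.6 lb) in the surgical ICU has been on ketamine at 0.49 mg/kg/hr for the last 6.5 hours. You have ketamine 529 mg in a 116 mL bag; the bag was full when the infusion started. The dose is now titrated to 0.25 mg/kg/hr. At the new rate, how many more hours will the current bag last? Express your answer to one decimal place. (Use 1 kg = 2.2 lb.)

9.3 hours

Initial rate:
Weight = 211.6 lb ÷ 2.2 lb/kg = 96.18182 kg
Dose = 0.49 mg/kg/hr × 96.18182 kg = 47.12909 mg/hr
Concentration = 529 mg ÷ 116 mL = 4.560345 mg/mL
Rate = 47.12909 mg/hr ÷ 4.560345 mg/mL = 10.33455 mL/hr
Volume infused so far = 10.33455 mL/hr × 6.5 hr = 67.17455 mL
Volume remaining = 116 − 67.17455 = 48.82545 mL
New rate:
Dose = 0.25 mg/kg/hr × 96.18182 kg = 24.04545 mg/hr
Rate = 24.04545 mg/hr ÷ 4.560345 mg/mL = 5.272727 mL/hr
Time remaining = 48.82545 mL ÷ 5.272727 mL/hr = 9.26 hr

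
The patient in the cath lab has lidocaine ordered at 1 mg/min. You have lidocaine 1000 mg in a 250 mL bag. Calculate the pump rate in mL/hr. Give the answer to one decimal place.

15.0 mL/hr

1 mg/min × 60 min/hr = 60 mg/hr
Concentration = 1000 mg ÷ 250 mL = 4 mg/mL
Rate = 60 mg/hr ÷ 4 mg/mL = 15 mL/hr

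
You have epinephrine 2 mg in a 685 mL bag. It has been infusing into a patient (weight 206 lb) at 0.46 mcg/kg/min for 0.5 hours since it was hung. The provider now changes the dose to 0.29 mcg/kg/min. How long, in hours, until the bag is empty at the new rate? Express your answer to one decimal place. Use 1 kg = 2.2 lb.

0.4 hours

Initial rate:
Weight = 206 lb ÷ 2.2 lb/kg = 93.63636 kg
Dose = 0.46 mcg/kg/min × 93.63636 kg = 43.07273 mcg/min
43.07273 mcg/min × 60 min/hr = 2584.364 mcg/hr
Concentration = 2 mg ÷ 685 mL = 0.002919708 mg/mL = 2.919708 mcg/mL
Rate = 2584.364 mcg/hr ÷ 2.919708 mcg/mL = 885.1445 mL/hr
Volume infused so far = 885.1445 mL/hr × 0.5 hr = 442.5723 mL
Volume remaining = 685 − 442.5723 = 242.4277 mL
New rate:
Dose = 0.29 mcg/kg/min × 93.63636 kg = 27.15455 mcg/min
27.15455 mcg/min × 60 min/hr = 1629.273 mcg/hr
Rate = 1629.273 mcg/hr ÷ 2.919708 mcg/mL = 558.0259 mL/hr
Time remaining = 242.4277 mL ÷ 558.0259 mL/hr = 0.4344381 hr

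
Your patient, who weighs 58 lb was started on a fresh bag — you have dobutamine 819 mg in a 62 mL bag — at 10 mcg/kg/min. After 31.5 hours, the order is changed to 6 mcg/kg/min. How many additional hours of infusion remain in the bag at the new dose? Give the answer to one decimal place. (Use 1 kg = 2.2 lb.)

33.8 hours

Initial rate:
Weight = 58 lb ÷ 2.2 lb/kg = 26.36364 kg
Dose = 10 mcg/kg/min × 26.36364 kg = 263.6364 mcg/min
263.6364 mcg/min × 60 min/hr = 15818.18 mcg/hr
Concentration = 819 mg ÷ 62 mL = 13.20968 mg/mL = 13209.68 mcg/mL
Rate = 15818.18 mcg/hr ÷ 13209.68 mcg/mL = 1.197469 mL/hr
Volume infused so far = 1.197469 mL/hr × 31.5 hr = 37.72028 mL
Volume remaining = 62 − 37.72028 = 24.27972 mL
New rate:
Dose = 6 mcg/kg/min × 26.36364 kg = 158.1818 mcg/min
158.1818 mcg/min × 60 min/hr = 9490.909 mcg/hr
Rate = 9490.909 mcg/hr ÷ 13209.68 mcg/mL = 0.7184815 mL/hr
Time remaining = 24.27972 mL ÷ 0.7184815 mL/hr = 33.7931 hr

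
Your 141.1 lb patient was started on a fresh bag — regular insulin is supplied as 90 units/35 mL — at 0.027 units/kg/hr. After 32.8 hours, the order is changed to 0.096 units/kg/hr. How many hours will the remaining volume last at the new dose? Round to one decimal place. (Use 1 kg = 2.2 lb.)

5.4 hours

Initial rate:
Weight = 141.1 lb ÷ 2.2 lb/kg = 64.13636 kg
Dose = 0.027 units/kg/hr × 64.13636 kg = 1.731682 units/hr
Concentration = 90 units ÷ 35 mL = 2.571429 units/mL
Rate = 1.731682 units/hr ÷ 2.571429 units/mL = 0.6734318 mL/hr
Volume infused so far = 0.6734318 mL/hr × 32.8 hr = 22.08856 mL
Volume remaining = 35 − 22.08856 = 12.91144 mL
New rate:
Dose = 0.096 units/kg/hr × 64.13636 kg = 6.157091 units/hr
Rate = 6.157091 units/hr ÷ 2.571429 units/mL = 2.394424 mL/hr
Time remaining = 12.91144 mL ÷ 2.394424 mL/hr = 5.392293 hr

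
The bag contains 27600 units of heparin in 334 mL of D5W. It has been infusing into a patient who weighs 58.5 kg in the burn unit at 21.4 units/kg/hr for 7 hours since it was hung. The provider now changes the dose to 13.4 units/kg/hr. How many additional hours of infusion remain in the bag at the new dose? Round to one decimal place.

24.0 hours

Initial rate:
Dose = 21.4 units/kg/hr × 58.5 kg = 1251.9 units/hr
Concentration = 27600 units ÷ 334 mL = 82.63473 units/mL
Rate = 1251.9 units/hr ÷ 82.63473 units/mL = 15.1498 mL/hr
Volume infused so far = 15.1498 mL/hr × 7 hr = 106.0486 mL
Volume remaining = 334 − 106.0486 = 227.9514 mL
New rate:
Dose = 13.4 units/kg/hr × 58.5 kg = 783.9 units/hr
Rate = 783.9 units/hr ÷ 82.63473 units/mL = 9.486326 mL/hr
Time remaining = 227.9514 mL ÷ 9.486326 mL/hr = 24.02947 hr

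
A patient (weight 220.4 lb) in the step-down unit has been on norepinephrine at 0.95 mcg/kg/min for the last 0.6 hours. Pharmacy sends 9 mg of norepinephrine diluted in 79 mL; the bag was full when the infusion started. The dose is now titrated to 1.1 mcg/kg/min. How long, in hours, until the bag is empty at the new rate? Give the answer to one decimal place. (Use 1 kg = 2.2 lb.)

0.8 hours

Initial rate:
Weight = 220.4 lb ÷ 2.2 lb/kg = 100.1818 kg
Dose = 0.95 mcg/kg/min × 100.1818 kg = 95.17273 mcg/min
95.17273 mcg/min × 60 min/hr = 5710.364 mcg/hr
Concentration = 9 mg ÷ 79 mL = 0.1139241 mg/mL = 113.9241 mcg/mL
Rate = 5710.364 mcg/hr ÷ 113.9241 mcg/mL = 50.1243 mL/hr
Volume infused so far = 50.1243 mL/hr × 0.6 hr = 30.07458 mL
Volume remaining = 79 − 30.07458 = 48.92542 mL
New rate:
Dose = 1.1 mcg/kg/min × 100.1818 kg = 110.2 mcg/min
110.2 mcg/min × 60 min/hr = 6612 mcg/hr
Rate = 6612 mcg/hr ÷ 113.9241 mcg/mL = 58.03867 mL/hr
Time remaining = 48.92542 mL ÷ 58.03867 mL/hr = 0.8429797 hr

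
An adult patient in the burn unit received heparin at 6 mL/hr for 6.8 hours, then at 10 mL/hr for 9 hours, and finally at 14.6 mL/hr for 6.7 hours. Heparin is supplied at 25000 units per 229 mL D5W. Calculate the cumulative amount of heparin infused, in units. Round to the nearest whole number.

Concentration = 25000 units ÷ 229 mL = 109.1703 units/mL
Stage 1: 6 mL/hr × 6.8 hr = 40.8 mL → 40.8 mL × 109.1703 units/mL = 4454.148 units
Stage 2: 10 mL/hr × 9 hr = 90 mL → 90 mL × 109.1703 units/mL = 9825.328 units
Stage 3: 14.6 mL/hr × 6.7 hr = 97.82 mL → 97.82 mL × 109.1703 units/mL = 10679.04 units
Total = 4454.148 + 9825.328 + 10679.04 = 24958.52 units

24959 units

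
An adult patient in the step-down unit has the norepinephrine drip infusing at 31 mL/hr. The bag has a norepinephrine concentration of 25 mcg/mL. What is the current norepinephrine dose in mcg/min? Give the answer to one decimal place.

12.9 mcg/min

Drug rate = 31 mL/hr × 25 mcg/mL = 775 mcg/hr
775 mcg/hr ÷ 60 min/hr = 12.91667 mcg/min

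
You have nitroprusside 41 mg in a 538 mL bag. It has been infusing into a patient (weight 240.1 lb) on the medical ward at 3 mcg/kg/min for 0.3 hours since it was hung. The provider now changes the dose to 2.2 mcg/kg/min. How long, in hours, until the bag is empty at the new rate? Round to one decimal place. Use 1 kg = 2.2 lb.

2.4 hours

Initial rate:
Weight = 240.1 lb ÷ 2.2 lb/kg = 109.1364 kg
Dose = 3 mcg/kg/min × 109.1364 kg = 327.4091 mcg/min
327.4091 mcg/min × 60 min/hr = 19644.55 mcg/hr
Concentration = 41 mg ÷ 538 mL = 0.07620818 mg/mL = 76.20818 mcg/mL
Rate = 19644.55 mcg/hr ÷ 76.20818 mcg/mL = 257.7748 mL/hr
Volume infused so far = 257.7748 mL/hr × 0.3 hr = 77.33243 mL
Volume remaining = 538 − 77.33243 = 460.6676 mL
New rate:
Dose = 2.2 mcg/kg/min × 109.1364 kg = 240.1 mcg/min
240.1 mcg/min × 60 min/hr = 14406 mcg/hr
Rate = 14406 mcg/hr ÷ 76.20818 mcg/mL = 189.0348 mL/hr
Time remaining = 460.6676 mL ÷ 189.0348 mL/hr = 2.436945 hr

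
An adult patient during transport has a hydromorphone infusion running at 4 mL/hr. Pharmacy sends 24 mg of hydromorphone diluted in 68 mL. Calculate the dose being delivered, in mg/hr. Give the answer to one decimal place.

1.4 mg/hr

Concentration = 24 mg ÷ 68 mL = 0.3529412 mg/mL
Drug rate = 4 mL/hr × 0.3529412 mg/mL = 1.411765 mg/hr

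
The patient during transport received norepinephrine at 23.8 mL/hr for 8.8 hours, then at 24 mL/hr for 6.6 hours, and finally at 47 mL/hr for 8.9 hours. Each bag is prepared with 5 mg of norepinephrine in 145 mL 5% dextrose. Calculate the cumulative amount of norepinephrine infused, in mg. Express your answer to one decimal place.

Concentration = 5 mg ÷ 145 mL = 0.03448276 mg/mL
Stage 1: 23.8 mL/hr × 8.8 hr = 209.44 mL → 209.44 mL × 0.03448276 mg/mL = 7.222069 mg
Stage 2: 24 mL/hr × 6.6 hr = 158.4 mL → 158.4 mL × 0.03448276 mg/mL = 5.462069 mg
Stage 3: 47 mL/hr × 8.9 hr = 418.3 mL → 418.3 mL × 0.03448276 mg/mL = 14.42414 mg
Total = 7.222069 + 5.462069 + 14.42414 = 27.10828 mg

27.1 mg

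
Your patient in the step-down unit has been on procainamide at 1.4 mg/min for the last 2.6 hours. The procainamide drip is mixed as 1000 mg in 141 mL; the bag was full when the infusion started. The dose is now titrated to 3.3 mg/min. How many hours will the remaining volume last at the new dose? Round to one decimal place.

3.9 hours

Initial rate:
1.4 mg/min × 60 min/hr = 84 mg/hr
Concentration = 1000 mg ÷ 141 mL = 7.092199 mg/mL
Rate = 84 mg/hr ÷ 7.092199 mg/mL = 11.844 mL/hr
Volume infused so far = 11.844 mL/hr × 2.6 hr = 30.7944 mL
Volume remaining = 141 − 30.7944 = 110.2056 mL
New rate:
3.3 mg/min × 60 min/hr = 198 mg/hr
Rate = 198 mg/hr ÷ 7.092199 mg/mL = 27.918 mL/hr
Time remaining = 110.2056 mL ÷ 27.918 mL/hr = 3.947475 hr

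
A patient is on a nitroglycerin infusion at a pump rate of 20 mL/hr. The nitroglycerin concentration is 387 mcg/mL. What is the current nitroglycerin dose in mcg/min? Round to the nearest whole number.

Drug rate = 20 mL/hr × 387 mcg/mL = 7740 mcg/hr
7740 mcg/hr ÷ 60 min/hr = 129 mcg/min

129 mcg/min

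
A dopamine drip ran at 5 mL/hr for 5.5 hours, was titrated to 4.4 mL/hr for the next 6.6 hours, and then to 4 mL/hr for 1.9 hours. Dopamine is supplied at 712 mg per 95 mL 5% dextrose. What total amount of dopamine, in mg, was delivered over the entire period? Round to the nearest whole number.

481 mg

Concentration = 712 mg ÷ 95 mL = 7.494737 mg/mL
Stage 1: 5 mL/hr × 5.5 hr = 27.5 mL → 27.5 mL × 7.494737 mg/mL = 206.1053 mg
Stage 2: 4.4 mL/hr × 6.6 hr = 29.04 mL → 29.04 mL × 7.494737 mg/mL = 217.6472 mg
Stage 3: 4 mL/hr × 1.9 hr = 7.6 mL → 7.6 mL × 7.494737 mg/mL = 56.96 mg
Total = 206.1053 + 217.6472 + 56.96 = 480.7124 mg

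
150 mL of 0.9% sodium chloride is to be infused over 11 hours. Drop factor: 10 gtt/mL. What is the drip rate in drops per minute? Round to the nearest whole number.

150 mL ÷ (11 hr × 60 = 660 min) = 0.2272727 mL/min
0.2272727 mL/min × 10 gtt/mL = 2.272727 gtt/min

2 gtt/min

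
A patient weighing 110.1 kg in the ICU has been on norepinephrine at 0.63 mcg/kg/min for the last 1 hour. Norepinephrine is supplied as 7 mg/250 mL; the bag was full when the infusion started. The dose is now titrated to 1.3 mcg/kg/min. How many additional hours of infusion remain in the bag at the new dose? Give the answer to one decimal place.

0.3 hours

Initial rate:
Dose = 0.63 mcg/kg/min × 110.1 kg = 69.363 mcg/min
69.363 mcg/min × 60 min/hr = 4161.78 mcg/hr
Concentration = 7 mg ÷ 250 mL = 0.028 mg/mL = 28 mcg/mL
Rate = 4161.78 mcg/hr ÷ 28 mcg/mL = 148.635 mL/hr
Volume infused so far = 148.635 mL/hr × 1 hr = 148.635 mL
Volume remaining = 250 − 148.635 = 101.365 mL
New rate:
Dose = 1.3 mcg/kg/min × 110.1 kg = 143.13 mcg/min
143.13 mcg/min × 60 min/hr = 8587.8 mcg/hr
Rate = 8587.8 mcg/hr ÷ 28 mcg/mL = 306.7071 mL/hr
Time remaining = 101.365 mL ÷ 306.7071 mL/hr = 0.3304944 hr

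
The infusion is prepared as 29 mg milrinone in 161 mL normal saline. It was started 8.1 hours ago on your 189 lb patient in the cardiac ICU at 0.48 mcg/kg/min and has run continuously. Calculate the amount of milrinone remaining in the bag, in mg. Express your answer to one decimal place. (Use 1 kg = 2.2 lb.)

Weight = 189 lb ÷ 2.2 lb/kg = 85.90909 kg
Dose = 0.48 mcg/kg/min × 85.90909 kg = 41.23636 mcg/min
41.23636 mcg/min × 60 min/hr = 2474.182 mcg/hr
Concentration = 29 mg ÷ 161 mL = 0.1801242 mg/mL = 180.1242 mcg/mL
Rate = 2474.182 mcg/hr ÷ 180.1242 mcg/mL = 13.73597 mL/hr
Volume infused = 13.73597 mL/hr × 8.1 hr = 111.2614 mL
Volume remaining = 161 − 111.2614 = 49.7386 mL
Drug remaining = 49.7386 mL × 180.1242 mcg/mL = 8959.127 mcg = 8.959127 mg

9.0 mg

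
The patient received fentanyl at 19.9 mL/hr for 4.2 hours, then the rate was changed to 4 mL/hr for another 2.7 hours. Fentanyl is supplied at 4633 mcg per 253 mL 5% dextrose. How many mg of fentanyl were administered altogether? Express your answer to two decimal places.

Concentration = 4633 mcg ÷ 253 mL = 18.31225 mcg/mL
Stage 1: 19.9 mL/hr × 4.2 hr = 83.58 mL → 83.58 mL × 18.31225 mcg/mL = 1530.538 mcg
Stage 2: 4 mL/hr × 2.7 hr = 10.8 mL → 10.8 mL × 18.31225 mcg/mL = 197.7723 mcg
Total = 1530.538 + 197.7723 = 1728.31 mcg = 1.72831 mg

1.73 mg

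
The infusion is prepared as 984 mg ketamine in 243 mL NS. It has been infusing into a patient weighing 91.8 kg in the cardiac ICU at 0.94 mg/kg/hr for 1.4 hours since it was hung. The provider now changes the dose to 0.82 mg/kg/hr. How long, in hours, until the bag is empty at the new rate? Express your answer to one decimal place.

Initial rate:
Dose = 0.94 mg/kg/hr × 91.8 kg = 86.292 mg/hr
Concentration = 984 mg ÷ 243 mL = 4.049383 mg/mL
Rate = 86.292 mg/hr ÷ 4.049383 mg/mL = 21.30991 mL/hr
Volume infused so far = 21.30991 mL/hr × 1.4 hr = 29.83388 mL
Volume remaining = 243 − 29.83388 = 213.1661 mL
New rate:
Dose = 0.82 mg/kg/hr × 91.8 kg = 75.276 mg/hr
Rate = 75.276 mg/hr ÷ 4.049383 mg/mL = 18.5895 mL/hr
Time remaining = 213.1661 mL ÷ 18.5895 mL/hr = 11.46702 hr

11.5 hours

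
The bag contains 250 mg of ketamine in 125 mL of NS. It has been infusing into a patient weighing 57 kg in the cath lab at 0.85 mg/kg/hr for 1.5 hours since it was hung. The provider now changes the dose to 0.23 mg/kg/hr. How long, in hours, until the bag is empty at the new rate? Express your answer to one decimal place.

Initial rate:
Dose = 0.85 mg/kg/hr × 57 kg = 48.45 mg/hr
Concentration = 250 mg ÷ 125 mL = 2 mg/mL
Rate = 48.45 mg/hr ÷ 2 mg/mL = 24.225 mL/hr
Volume infused so far = 24.225 mL/hr × 1.5 hr = 36.3375 mL
Volume remaining = 125 − 36.3375 = 88.6625 mL
New rate:
Dose = 0.23 mg/kg/hr × 57 kg = 13.11 mg/hr
Rate = 13.11 mg/hr ÷ 2 mg/mL = 6.555 mL/hr
Time remaining = 88.6625 mL ÷ 6.555 mL/hr = 13.52593 hr

13.5 hours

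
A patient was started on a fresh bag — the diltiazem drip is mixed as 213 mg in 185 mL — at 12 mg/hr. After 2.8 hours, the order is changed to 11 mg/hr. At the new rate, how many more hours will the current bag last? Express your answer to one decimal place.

Initial rate:
Concentration = 213 mg ÷ 185 mL = 1.151351 mg/mL
Rate = 12 mg/hr ÷ 1.151351 mg/mL = 10.42254 mL/hr
Volume infused so far = 10.42254 mL/hr × 2.8 hr = 29.1831 mL
Volume remaining = 185 − 29.1831 = 155.8169 mL
New rate:
Rate = 11 mg/hr ÷ 1.151351 mg/mL = 9.553991 mL/hr
Time remaining = 155.8169 mL ÷ 9.553991 mL/hr = 16.30909 hr

16.3 hours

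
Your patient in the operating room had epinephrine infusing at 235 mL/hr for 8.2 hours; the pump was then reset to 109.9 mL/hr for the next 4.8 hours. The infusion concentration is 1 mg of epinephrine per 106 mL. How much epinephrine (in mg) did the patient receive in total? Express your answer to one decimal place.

23.2 mg

Concentration = 1 mg ÷ 106 mL = 0.009433962 mg/mL
Stage 1: 235 mL/hr × 8.2 hr = 1927 mL → 1927 mL × 0.009433962 mg/mL = 18.17925 mg
Stage 2: 109.9 mL/hr × 4.8 hr = 527.52 mL → 527.52 mL × 0.009433962 mg/mL = 4.976604 mg
Total = 18.17925 + 4.976604 = 23.15585 mg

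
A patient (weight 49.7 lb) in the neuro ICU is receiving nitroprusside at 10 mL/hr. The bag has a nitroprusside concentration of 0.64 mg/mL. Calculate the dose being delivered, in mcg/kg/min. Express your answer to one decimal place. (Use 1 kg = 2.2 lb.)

4.7 mcg/kg/min

Weight = 49.7 lb ÷ 2.2 lb/kg = 22.59091 kg
Concentration = 0.64 mg/mL = 640 mcg/mL
Drug rate = 10 mL/hr × 640 mcg/mL = 6400 mcg/hr
6400 mcg/hr ÷ 60 min/hr = 106.6667 mcg/min
106.6667 mcg/min ÷ 22.59091 kg = 4.721663 mcg/kg/min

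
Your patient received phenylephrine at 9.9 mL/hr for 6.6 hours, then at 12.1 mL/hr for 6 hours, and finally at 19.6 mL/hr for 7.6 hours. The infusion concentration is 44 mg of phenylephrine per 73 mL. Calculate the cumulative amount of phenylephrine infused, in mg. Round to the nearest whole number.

173 mg

Concentration = 44 mg ÷ 73 mL = 0.6027397 mg/mL
Stage 1: 9.9 mL/hr × 6.6 hr = 65.34 mL → 65.34 mL × 0.6027397 mg/mL = 39.38301 mg
Stage 2: 12.1 mL/hr × 6 hr = 72.6 mL → 72.6 mL × 0.6027397 mg/mL = 43.7589 mg
Stage 3: 19.6 mL/hr × 7.6 hr = 148.96 mL → 148.96 mL × 0.6027397 mg/mL = 89.78411 mg
Total = 39.38301 + 43.7589 + 89.78411 = 172.926 mg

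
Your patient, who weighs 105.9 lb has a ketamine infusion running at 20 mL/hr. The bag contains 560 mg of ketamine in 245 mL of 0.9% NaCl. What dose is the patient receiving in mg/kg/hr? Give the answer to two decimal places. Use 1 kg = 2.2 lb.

Weight = 105.9 lb ÷ 2.2 lb/kg = 48.13636 kg
Concentration = 560 mg ÷ 245 mL = 2.285714 mg/mL
Drug rate = 20 mL/hr × 2.285714 mg/mL = 45.71429 mg/hr
45.71429 mg/hr ÷ 48.13636 kg = 0.949683 mg/kg/hr

0.95 mg/kg/hr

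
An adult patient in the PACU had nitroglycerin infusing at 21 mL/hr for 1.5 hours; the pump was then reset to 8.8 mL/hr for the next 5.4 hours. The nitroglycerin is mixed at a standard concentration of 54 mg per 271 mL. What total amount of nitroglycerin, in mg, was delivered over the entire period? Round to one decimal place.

15.7 mg

Concentration = 54 mg ÷ 271 mL = 0.199262 mg/mL
Stage 1: 21 mL/hr × 1.5 hr = 31.5 mL → 31.5 mL × 0.199262 mg/mL = 6.276753 mg
Stage 2: 8.8 mL/hr × 5.4 hr = 47.52 mL → 47.52 mL × 0.199262 mg/mL = 9.46893 mg
Total = 6.276753 + 9.46893 = 15.74568 mg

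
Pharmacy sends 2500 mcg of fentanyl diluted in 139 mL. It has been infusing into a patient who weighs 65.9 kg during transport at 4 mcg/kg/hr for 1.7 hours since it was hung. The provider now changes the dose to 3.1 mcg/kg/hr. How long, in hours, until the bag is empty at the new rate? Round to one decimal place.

Initial rate:
Dose = 4 mcg/kg/hr × 65.9 kg = 263.6 mcg/hr
Concentration = 2500 mcg ÷ 139 mL = 17.98561 mcg/mL
Rate = 263.6 mcg/hr ÷ 17.98561 mcg/mL = 14.65616 mL/hr
Volume infused so far = 14.65616 mL/hr × 1.7 hr = 24.91547 mL
Volume remaining = 139 − 24.91547 = 114.0845 mL
New rate:
Dose = 3.1 mcg/kg/hr × 65.9 kg = 204.29 mcg/hr
Rate = 204.29 mcg/hr ÷ 17.98561 mcg/mL = 11.35852 mL/hr
Time remaining = 114.0845 mL ÷ 11.35852 mL/hr = 10.04396 hr

10.0 hours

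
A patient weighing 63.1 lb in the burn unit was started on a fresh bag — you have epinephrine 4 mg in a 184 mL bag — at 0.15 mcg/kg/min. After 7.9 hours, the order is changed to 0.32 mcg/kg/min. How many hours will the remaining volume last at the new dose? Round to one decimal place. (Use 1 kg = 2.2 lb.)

Initial rate:
Weight = 63.1 lb ÷ 2.2 lb/kg = 28.68182 kg
Dose = 0.15 mcg/kg/min × 28.68182 kg = 4.302273 mcg/min
4.302273 mcg/min × 60 min/hr = 258.1364 mcg/hr
Concentration = 4 mg ÷ 184 mL = 0.02173913 mg/mL = 21.73913 mcg/mL
Rate = 258.1364 mcg/hr ÷ 21.73913 mcg/mL = 11.87427 mL/hr
Volume infused so far = 11.87427 mL/hr × 7.9 hr = 93.80675 mL
Volume remaining = 184 − 93.80675 = 90.19325 mL
New rate:
Dose = 0.32 mcg/kg/min × 28.68182 kg = 9.178182 mcg/min
9.178182 mcg/min × 60 min/hr = 550.6909 mcg/hr
Rate = 550.6909 mcg/hr ÷ 21.73913 mcg/mL = 25.33178 mL/hr
Time remaining = 90.19325 mL ÷ 25.33178 mL/hr = 3.560478 hr

3.6 hours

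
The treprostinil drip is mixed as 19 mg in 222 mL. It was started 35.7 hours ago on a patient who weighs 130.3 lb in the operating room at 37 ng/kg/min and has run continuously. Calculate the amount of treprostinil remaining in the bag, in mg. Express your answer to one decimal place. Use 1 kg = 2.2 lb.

14.3 mg

Weight = 130.3 lb ÷ 2.2 lb/kg = 59.22727 kg
Dose = 37 ng/kg/min × 59.22727 kg = 2191.409 ng/min
2191.409 ng/min × 60 min/hr = 131484.5 ng/hr
Concentration = 19 mg ÷ 222 mL = 0.08558559 mg/mL = 85585.59 ng/mL
Rate = 131484.5 ng/hr ÷ 85585.59 ng/mL = 1.536293 mL/hr
Volume infused = 1.536293 mL/hr × 35.7 hr = 54.84566 mL
Volume remaining = 222 − 54.84566 = 167.1543 mL
Drug remaining = 167.1543 mL × 85585.59 ng/mL = 14306002 ng = 14.306 mg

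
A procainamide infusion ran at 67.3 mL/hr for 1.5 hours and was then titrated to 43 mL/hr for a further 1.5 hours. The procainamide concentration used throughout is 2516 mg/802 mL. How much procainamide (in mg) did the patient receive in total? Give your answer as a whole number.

519 mg

Concentration = 2516 mg ÷ 802 mL = 3.137157 mg/mL
Stage 1: 67.3 mL/hr × 1.5 hr = 100.95 mL → 100.95 mL × 3.137157 mg/mL = 316.696 mg
Stage 2: 43 mL/hr × 1.5 hr = 64.5 mL → 64.5 mL × 3.137157 mg/mL = 202.3466 mg
Total = 316.696 + 202.3466 = 519.0426 mg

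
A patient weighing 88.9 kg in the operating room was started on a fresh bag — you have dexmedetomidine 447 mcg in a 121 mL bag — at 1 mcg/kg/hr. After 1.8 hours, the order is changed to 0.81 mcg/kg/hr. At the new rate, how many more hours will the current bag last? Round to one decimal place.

Initial rate:
Dose = 1 mcg/kg/hr × 88.9 kg = 88.9 mcg/hr
Concentration = 447 mcg ÷ 121 mL = 3.694215 mcg/mL
Rate = 88.9 mcg/hr ÷ 3.694215 mcg/mL = 24.06465 mL/hr
Volume infused so far = 24.06465 mL/hr × 1.8 hr = 43.31638 mL
Volume remaining = 121 − 43.31638 = 77.68362 mL
New rate:
Dose = 0.81 mcg/kg/hr × 88.9 kg = 72.009 mcg/hr
Rate = 72.009 mcg/hr ÷ 3.694215 mcg/mL = 19.49237 mL/hr
Time remaining = 77.68362 mL ÷ 19.49237 mL/hr = 3.985335 hr

4.0 hours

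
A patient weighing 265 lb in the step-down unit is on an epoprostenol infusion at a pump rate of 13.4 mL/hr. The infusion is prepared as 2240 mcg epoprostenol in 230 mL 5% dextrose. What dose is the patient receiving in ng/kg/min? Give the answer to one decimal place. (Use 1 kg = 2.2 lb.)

Weight = 265 lb ÷ 2.2 lb/kg = 120.4545 kg
Concentration = 2240 mcg ÷ 230 mL = 9.73913 mcg/mL = 9739.13 ng/mL
Drug rate = 13.4 mL/hr × 9739.13 ng/mL = 130504.3 ng/hr
130504.3 ng/hr ÷ 60 min/hr = 2175.072 ng/min
2175.072 ng/min ÷ 120.4545 kg = 18.05721 ng/kg/min

18.1 ng/kg/min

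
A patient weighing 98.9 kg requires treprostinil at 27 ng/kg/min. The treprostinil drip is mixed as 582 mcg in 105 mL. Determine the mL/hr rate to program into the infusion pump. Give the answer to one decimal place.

Dose = 27 ng/kg/min × 98.9 kg = 2670.3 ng/min
2670.3 ng/min × 60 min/hr = 160218 ng/hr
Concentration = 582 mcg ÷ 105 mL = 5.542857 mcg/mL = 5542.857 ng/mL
Rate = 160218 ng/hr ÷ 5542.857 ng/mL = 28.90531 mL/hr

28.9 mL/hr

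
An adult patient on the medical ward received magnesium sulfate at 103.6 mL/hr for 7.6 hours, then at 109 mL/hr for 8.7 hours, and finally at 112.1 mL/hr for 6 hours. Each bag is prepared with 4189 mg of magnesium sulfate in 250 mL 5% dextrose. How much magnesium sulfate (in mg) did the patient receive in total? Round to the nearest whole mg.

Concentration = 4189 mg ÷ 250 mL = 16.756 mg/mL
Stage 1: 103.6 mL/hr × 7.6 hr = 787.36 mL → 787.36 mL × 16.756 mg/mL = 13193 mg
Stage 2: 109 mL/hr × 8.7 hr = 948.3 mL → 948.3 mL × 16.756 mg/mL = 15889.71 mg
Stage 3: 112.1 mL/hr × 6 hr = 672.6 mL → 672.6 mL × 16.756 mg/mL = 11270.09 mg
Total = 13193 + 15889.71 + 11270.09 = 40352.8 mg

40353 mg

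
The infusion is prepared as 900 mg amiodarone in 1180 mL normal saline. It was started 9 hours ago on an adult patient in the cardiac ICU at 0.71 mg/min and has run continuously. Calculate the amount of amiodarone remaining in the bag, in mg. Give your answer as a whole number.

0.71 mg/min × 60 min/hr = 42.6 mg/hr
Concentration = 900 mg ÷ 1180 mL = 0.7627119 mg/mL
Rate = 42.6 mg/hr ÷ 0.7627119 mg/mL = 55.85333 mL/hr
Volume infused = 55.85333 mL/hr × 9 hr = 502.68 mL
Volume remaining = 1180 − 502.68 = 677.32 mL
Drug remaining = 677.32 mL × 0.7627119 mg/mL = 516.6 mg

517 mg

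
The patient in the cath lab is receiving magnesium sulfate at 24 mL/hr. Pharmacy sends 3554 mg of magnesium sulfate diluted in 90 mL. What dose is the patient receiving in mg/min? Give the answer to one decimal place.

Concentration = 3554 mg ÷ 90 mL = 39.48889 mg/mL
Drug rate = 24 mL/hr × 39.48889 mg/mL = 947.7333 mg/hr
947.7333 mg/hr ÷ 60 min/hr = 15.79556 mg/min

15.8 mg/min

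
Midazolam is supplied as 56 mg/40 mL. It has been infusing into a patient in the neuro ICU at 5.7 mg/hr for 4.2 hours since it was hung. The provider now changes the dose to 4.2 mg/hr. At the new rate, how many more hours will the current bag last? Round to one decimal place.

Initial rate:
Concentration = 56 mg ÷ 40 mL = 1.4 mg/mL
Rate = 5.7 mg/hr ÷ 1.4 mg/mL = 4.071429 mL/hr
Volume infused so far = 4.071429 mL/hr × 4.2 hr = 17.1 mL
Volume remaining = 40 − 17.1 = 22.9 mL
New rate:
Rate = 4.2 mg/hr ÷ 1.4 mg/mL = 3 mL/hr
Time remaining = 22.9 mL ÷ 3 mL/hr = 7.633333 hr

7.6 hours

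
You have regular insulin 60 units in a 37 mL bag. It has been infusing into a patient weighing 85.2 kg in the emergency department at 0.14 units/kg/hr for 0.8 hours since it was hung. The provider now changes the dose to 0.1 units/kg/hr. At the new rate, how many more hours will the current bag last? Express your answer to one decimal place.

Initial rate:
Dose = 0.14 units/kg/hr × 85.2 kg = 11.928 units/hr
Concentration = 60 units ÷ 37 mL = 1.621622 units/mL
Rate = 11.928 units/hr ÷ 1.621622 units/mL = 7.3556 mL/hr
Volume infused so far = 7.3556 mL/hr × 0.8 hr = 5.88448 mL
Volume remaining = 37 − 5.88448 = 31.11552 mL
New rate:
Dose = 0.1 units/kg/hr × 85.2 kg = 8.52 units/hr
Rate = 8.52 units/hr ÷ 1.621622 units/mL = 5.254 mL/hr
Time remaining = 31.11552 mL ÷ 5.254 mL/hr = 5.922254 hr

5.9 hours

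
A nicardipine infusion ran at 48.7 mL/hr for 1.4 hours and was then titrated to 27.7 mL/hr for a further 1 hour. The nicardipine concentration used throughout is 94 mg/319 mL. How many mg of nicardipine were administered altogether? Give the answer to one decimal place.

Concentration = 94 mg ÷ 319 mL = 0.2946708 mg/mL
Stage 1: 48.7 mL/hr × 1.4 hr = 68.18 mL → 68.18 mL × 0.2946708 mg/mL = 20.09066 mg
Stage 2: 27.7 mL/hr × 1 hr = 27.7 mL → 27.7 mL × 0.2946708 mg/mL = 8.162382 mg
Total = 20.09066 + 8.162382 = 28.25304 mg

28.3 mg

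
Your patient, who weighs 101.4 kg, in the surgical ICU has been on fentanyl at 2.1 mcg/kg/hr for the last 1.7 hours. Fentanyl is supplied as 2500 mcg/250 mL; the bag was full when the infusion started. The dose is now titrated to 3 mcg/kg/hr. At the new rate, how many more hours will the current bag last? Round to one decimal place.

7.0 hours

Initial rate:
Dose = 2.1 mcg/kg/hr × 101.4 kg = 212.94 mcg/hr
Concentration = 2500 mcg ÷ 250 mL = 10 mcg/mL
Rate = 212.94 mcg/hr ÷ 10 mcg/mL = 21.294 mL/hr
Volume infused so far = 21.294 mL/hr × 1.7 hr = 36.1998 mL
Volume remaining = 250 − 36.1998 = 213.8002 mL
New rate:
Dose = 3 mcg/kg/hr × 101.4 kg = 304.2 mcg/hr
Rate = 304.2 mcg/hr ÷ 10 mcg/mL = 30.42 mL/hr
Time remaining = 213.8002 mL ÷ 30.42 mL/hr = 7.028277 hr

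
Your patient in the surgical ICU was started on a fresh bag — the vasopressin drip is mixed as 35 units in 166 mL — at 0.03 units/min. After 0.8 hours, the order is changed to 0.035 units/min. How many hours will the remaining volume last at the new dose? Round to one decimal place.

16.0 hours

Initial rate:
0.03 units/min × 60 min/hr = 1.8 units/hr
Concentration = 35 units ÷ 166 mL = 0.2108434 units/mL
Rate = 1.8 units/hr ÷ 0.2108434 units/mL = 8.537143 mL/hr
Volume infused so far = 8.537143 mL/hr × 0.8 hr = 6.829714 mL
Volume remaining = 166 − 6.829714 = 159.1703 mL
New rate:
0.035 units/min × 60 min/hr = 2.1 units/hr
Rate = 2.1 units/hr ÷ 0.2108434 units/mL = 9.96 mL/hr
Time remaining = 159.1703 mL ÷ 9.96 mL/hr = 15.98095 hr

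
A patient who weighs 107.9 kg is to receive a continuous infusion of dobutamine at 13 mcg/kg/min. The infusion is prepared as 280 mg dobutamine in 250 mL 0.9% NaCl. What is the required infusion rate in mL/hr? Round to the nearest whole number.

Dose = 13 mcg/kg/min × 107.9 kg = 1402.7 mcg/min
1402.7 mcg/min × 60 min/hr = 84162 mcg/hr
Concentration = 280 mg ÷ 250 mL = 1.12 mg/mL = 1120 mcg/mL
Rate = 84162 mcg/hr ÷ 1120 mcg/mL = 75.14464 mL/hr

75 mL/hr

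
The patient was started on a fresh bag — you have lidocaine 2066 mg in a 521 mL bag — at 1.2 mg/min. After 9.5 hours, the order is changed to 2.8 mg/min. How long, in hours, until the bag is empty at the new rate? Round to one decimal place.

Initial rate:
1.2 mg/min × 60 min/hr = 72 mg/hr
Concentration = 2066 mg ÷ 521 mL = 3.965451 mg/mL
Rate = 72 mg/hr ÷ 3.965451 mg/mL = 18.15682 mL/hr
Volume infused so far = 18.15682 mL/hr × 9.5 hr = 172.4898 mL
Volume remaining = 521 − 172.4898 = 348.5102 mL
New rate:
2.8 mg/min × 60 min/hr = 168 mg/hr
Rate = 168 mg/hr ÷ 3.965451 mg/mL = 42.36592 mL/hr
Time remaining = 348.5102 mL ÷ 42.36592 mL/hr = 8.22619 hr

8.2 hours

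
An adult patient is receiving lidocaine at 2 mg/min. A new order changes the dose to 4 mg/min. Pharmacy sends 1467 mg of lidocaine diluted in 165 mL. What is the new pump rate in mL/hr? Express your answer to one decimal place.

27.0 mL/hr

4 mg/min × 60 min/hr = 240 mg/hr
Concentration = 1467 mg ÷ 165 mL = 8.890909 mg/mL
Rate = 240 mg/hr ÷ 8.890909 mg/mL = 26.99387 mL/hr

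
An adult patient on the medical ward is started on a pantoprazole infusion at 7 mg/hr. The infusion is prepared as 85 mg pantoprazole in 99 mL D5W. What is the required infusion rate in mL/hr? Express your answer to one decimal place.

Concentration = 85 mg ÷ 99 mL = 0.8585859 mg/mL
Rate = 7 mg/hr ÷ 0.8585859 mg/mL = 8.152941 mL/hr

8.2 mL/hr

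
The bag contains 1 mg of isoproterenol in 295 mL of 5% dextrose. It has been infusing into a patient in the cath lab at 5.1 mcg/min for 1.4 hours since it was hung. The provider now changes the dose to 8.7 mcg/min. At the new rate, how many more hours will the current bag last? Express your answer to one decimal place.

1.1 hours

Initial rate:
5.1 mcg/min × 60 min/hr = 306 mcg/hr
Concentration = 1 mg ÷ 295 mL = 0.003389831 mg/mL = 3.389831 mcg/mL
Rate = 306 mcg/hr ÷ 3.389831 mcg/mL = 90.27 mL/hr
Volume infused so far = 90.27 mL/hr × 1.4 hr = 126.378 mL
Volume remaining = 295 − 126.378 = 168.622 mL
New rate:
8.7 mcg/min × 60 min/hr = 522 mcg/hr
Rate = 522 mcg/hr ÷ 3.389831 mcg/mL = 153.99 mL/hr
Time remaining = 168.622 mL ÷ 153.99 mL/hr = 1.095019 hr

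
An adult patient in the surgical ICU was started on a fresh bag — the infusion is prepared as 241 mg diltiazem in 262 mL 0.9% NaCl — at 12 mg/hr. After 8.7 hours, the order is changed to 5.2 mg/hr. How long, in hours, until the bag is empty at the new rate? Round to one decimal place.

Initial rate:
Concentration = 241 mg ÷ 262 mL = 0.9198473 mg/mL
Rate = 12 mg/hr ÷ 0.9198473 mg/mL = 13.04564 mL/hr
Volume infused so far = 13.04564 mL/hr × 8.7 hr = 113.4971 mL
Volume remaining = 262 − 113.4971 = 148.5029 mL
New rate:
Rate = 5.2 mg/hr ÷ 0.9198473 mg/mL = 5.653112 mL/hr
Time remaining = 148.5029 mL ÷ 5.653112 mL/hr = 26.26923 hr

26.3 hours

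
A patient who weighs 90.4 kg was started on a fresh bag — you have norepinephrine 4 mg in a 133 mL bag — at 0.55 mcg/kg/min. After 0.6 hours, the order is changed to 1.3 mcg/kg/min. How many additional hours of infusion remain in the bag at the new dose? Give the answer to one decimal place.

Initial rate:
Dose = 0.55 mcg/kg/min × 90.4 kg = 49.72 mcg/min
49.72 mcg/min × 60 min/hr = 2983.2 mcg/hr
Concentration = 4 mg ÷ 133 mL = 0.03007519 mg/mL = 30.07519 mcg/mL
Rate = 2983.2 mcg/hr ÷ 30.07519 mcg/mL = 99.1914 mL/hr
Volume infused so far = 99.1914 mL/hr × 0.6 hr = 59.51484 mL
Volume remaining = 133 − 59.51484 = 73.48516 mL
New rate:
Dose = 1.3 mcg/kg/min × 90.4 kg = 117.52 mcg/min
117.52 mcg/min × 60 min/hr = 7051.2 mcg/hr
Rate = 7051.2 mcg/hr ÷ 30.07519 mcg/mL = 234.4524 mL/hr
Time remaining = 73.48516 mL ÷ 234.4524 mL/hr = 0.3134332 hr

0.3 hours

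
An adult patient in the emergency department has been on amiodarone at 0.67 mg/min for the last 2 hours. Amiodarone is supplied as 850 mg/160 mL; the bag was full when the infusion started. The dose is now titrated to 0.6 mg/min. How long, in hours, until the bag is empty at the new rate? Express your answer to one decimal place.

Initial rate:
0.67 mg/min × 60 min/hr = 40.2 mg/hr
Concentration = 850 mg ÷ 160 mL = 5.3125 mg/mL
Rate = 40.2 mg/hr ÷ 5.3125 mg/mL = 7.567059 mL/hr
Volume infused so far = 7.567059 mL/hr × 2 hr = 15.13412 mL
Volume remaining = 160 − 15.13412 = 144.8659 mL
New rate:
0.6 mg/min × 60 min/hr = 36 mg/hr
Rate = 36 mg/hr ÷ 5.3125 mg/mL = 6.776471 mL/hr
Time remaining = 144.8659 mL ÷ 6.776471 mL/hr = 21.37778 hr

21.4 hours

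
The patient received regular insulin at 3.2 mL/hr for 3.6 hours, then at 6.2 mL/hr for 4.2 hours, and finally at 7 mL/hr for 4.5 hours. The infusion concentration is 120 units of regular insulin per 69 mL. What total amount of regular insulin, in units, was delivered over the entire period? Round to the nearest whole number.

Concentration = 120 units ÷ 69 mL = 1.73913 units/mL
Stage 1: 3.2 mL/hr × 3.6 hr = 11.52 mL → 11.52 mL × 1.73913 units/mL = 20.03478 units
Stage 2: 6.2 mL/hr × 4.2 hr = 26.04 mL → 26.04 mL × 1.73913 units/mL = 45.28696 units
Stage 3: 7 mL/hr × 4.5 hr = 31.5 mL → 31.5 mL × 1.73913 units/mL = 54.78261 units
Total = 20.03478 + 45.28696 + 54.78261 = 120.1043 units

120 units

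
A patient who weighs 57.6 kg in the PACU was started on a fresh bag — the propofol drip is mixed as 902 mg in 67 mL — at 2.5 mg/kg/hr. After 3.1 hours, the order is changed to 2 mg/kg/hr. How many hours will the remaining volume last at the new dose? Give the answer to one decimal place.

Initial rate:
Dose = 2.5 mg/kg/hr × 57.6 kg = 144 mg/hr
Concentration = 902 mg ÷ 67 mL = 13.46269 mg/mL
Rate = 144 mg/hr ÷ 13.46269 mg/mL = 10.69623 mL/hr
Volume infused so far = 10.69623 mL/hr × 3.1 hr = 33.15831 mL
Volume remaining = 67 − 33.15831 = 33.84169 mL
New rate:
Dose = 2 mg/kg/hr × 57.6 kg = 115.2 mg/hr
Rate = 115.2 mg/hr ÷ 13.46269 mg/mL = 8.556984 mL/hr
Time remaining = 33.84169 mL ÷ 8.556984 mL/hr = 3.954861 hr

4.0 hours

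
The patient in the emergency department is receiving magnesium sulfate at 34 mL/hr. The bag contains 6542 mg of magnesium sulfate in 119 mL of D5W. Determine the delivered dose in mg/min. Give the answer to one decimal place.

31.2 mg/min

Concentration = 6542 mg ÷ 119 mL = 54.97479 mg/mL
Drug rate = 34 mL/hr × 54.97479 mg/mL = 1869.143 mg/hr
1869.143 mg/hr ÷ 60 min/hr = 31.15238 mg/min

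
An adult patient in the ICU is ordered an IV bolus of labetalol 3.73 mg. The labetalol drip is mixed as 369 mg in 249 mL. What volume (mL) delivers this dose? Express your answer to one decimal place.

2.5 mL

Concentration = 369 mg ÷ 249 mL = 1.481928 mg/mL
Volume = 3.73 mg ÷ 1.481928 mg/mL = 2.516992 mL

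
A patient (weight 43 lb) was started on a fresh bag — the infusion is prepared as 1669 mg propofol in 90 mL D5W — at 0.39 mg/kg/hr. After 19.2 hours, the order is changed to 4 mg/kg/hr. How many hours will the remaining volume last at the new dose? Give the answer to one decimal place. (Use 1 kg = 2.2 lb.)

Initial rate:
Weight = 43 lb ÷ 2.2 lb/kg = 19.54545 kg
Dose = 0.39 mg/kg/hr × 19.54545 kg = 7.622727 mg/hr
Concentration = 1669 mg ÷ 90 mL = 18.54444 mg/mL
Rate = 7.622727 mg/hr ÷ 18.54444 mg/mL = 0.4110518 mL/hr
Volume infused so far = 0.4110518 mL/hr × 19.2 hr = 7.892195 mL
Volume remaining = 90 − 7.892195 = 82.10781 mL
New rate:
Dose = 4 mg/kg/hr × 19.54545 kg = 78.18182 mg/hr
Rate = 78.18182 mg/hr ÷ 18.54444 mg/mL = 4.215916 mL/hr
Time remaining = 82.10781 mL ÷ 4.215916 mL/hr = 19.47567 hr

19.5 hours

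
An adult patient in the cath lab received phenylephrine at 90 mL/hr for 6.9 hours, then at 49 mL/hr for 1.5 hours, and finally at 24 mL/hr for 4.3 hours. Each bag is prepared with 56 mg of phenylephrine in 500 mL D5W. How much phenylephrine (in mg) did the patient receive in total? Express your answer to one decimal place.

89.3 mg

Concentration = 56 mg ÷ 500 mL = 0.112 mg/mL
Stage 1: 90 mL/hr × 6.9 hr = 621 mL → 621 mL × 0.112 mg/mL = 69.552 mg
Stage 2: 49 mL/hr × 1.5 hr = 73.5 mL → 73.5 mL × 0.112 mg/mL = 8.232 mg
Stage 3: 24 mL/hr × 4.3 hr = 103.2 mL → 103.2 mL × 0.112 mg/mL = 11.5584 mg
Total = 69.552 + 8.232 + 11.5584 = 89.3424 mg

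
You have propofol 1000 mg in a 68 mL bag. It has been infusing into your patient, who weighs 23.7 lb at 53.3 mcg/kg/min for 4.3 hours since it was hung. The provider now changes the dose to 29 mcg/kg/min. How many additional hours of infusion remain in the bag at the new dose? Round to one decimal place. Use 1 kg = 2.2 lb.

45.4 hours

Initial rate:
Weight = 23.7 lb ÷ 2.2 lb/kg = 10.77273 kg
Dose = 53.3 mcg/kg/min × 10.77273 kg = 574.1864 mcg/min
574.1864 mcg/min × 60 min/hr = 34451.18 mcg/hr
Concentration = 1000 mg ÷ 68 mL = 14.70588 mg/mL = 14705.88 mcg/mL
Rate = 34451.18 mcg/hr ÷ 14705.88 mcg/mL = 2.34268 mL/hr
Volume infused so far = 2.34268 mL/hr × 4.3 hr = 10.07353 mL
Volume remaining = 68 − 10.07353 = 57.92647 mL
New rate:
Dose = 29 mcg/kg/min × 10.77273 kg = 312.4091 mcg/min
312.4091 mcg/min × 60 min/hr = 18744.55 mcg/hr
Rate = 18744.55 mcg/hr ÷ 14705.88 mcg/mL = 1.274629 mL/hr
Time remaining = 57.92647 mL ÷ 1.274629 mL/hr = 45.44575 hr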